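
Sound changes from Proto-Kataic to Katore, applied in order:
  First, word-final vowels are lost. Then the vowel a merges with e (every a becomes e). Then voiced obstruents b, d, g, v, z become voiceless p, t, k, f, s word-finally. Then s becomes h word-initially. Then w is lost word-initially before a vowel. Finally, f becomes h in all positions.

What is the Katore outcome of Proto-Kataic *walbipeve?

elbipeh

Katore: start from *walbipeve.
  rule 1 (apocope): walbipeve → walbipev
  rule 2 (vowel merger): walbipev → welbipev
  rule 3 (final devoicing): welbipev → welbipef
  rule 4: no change — welbipef
  rule 5 (glide loss): welbipef → elbipef
  rule 6 (unconditioned shift): elbipef → elbipeh
  ⇒ Katore elbipeh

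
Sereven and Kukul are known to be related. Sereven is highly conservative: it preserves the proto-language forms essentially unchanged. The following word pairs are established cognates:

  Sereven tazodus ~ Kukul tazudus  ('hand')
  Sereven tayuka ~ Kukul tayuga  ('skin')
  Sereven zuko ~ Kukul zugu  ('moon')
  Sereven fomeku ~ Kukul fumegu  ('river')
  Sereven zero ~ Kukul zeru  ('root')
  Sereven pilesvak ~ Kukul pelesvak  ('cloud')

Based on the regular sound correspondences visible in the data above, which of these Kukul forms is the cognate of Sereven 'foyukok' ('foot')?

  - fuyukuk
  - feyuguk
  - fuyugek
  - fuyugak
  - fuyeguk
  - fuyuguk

fuyuguk

tazodus ~ tazudus — Sereven o corresponds to Kukul u after a consonant, before a consonant other than r, m, n, p, b, f, v.
zuko ~ zugu — Sereven k corresponds to Kukul g between vowels (before a back vowel).
Applying these to Sereven 'foyukok':
  foyukok → fuyukok   (o→u after a consonant, before a consonant other than r, m, n, p, b, f, v)
  fuyukok → fuyugok   (k→g between vowels (before a back vowel))
  fuyugok → fuyuguk   (o→u after a consonant, before a consonant other than r, m, n, p, b, f, v)
So the Kukul cognate is 'fuyuguk'.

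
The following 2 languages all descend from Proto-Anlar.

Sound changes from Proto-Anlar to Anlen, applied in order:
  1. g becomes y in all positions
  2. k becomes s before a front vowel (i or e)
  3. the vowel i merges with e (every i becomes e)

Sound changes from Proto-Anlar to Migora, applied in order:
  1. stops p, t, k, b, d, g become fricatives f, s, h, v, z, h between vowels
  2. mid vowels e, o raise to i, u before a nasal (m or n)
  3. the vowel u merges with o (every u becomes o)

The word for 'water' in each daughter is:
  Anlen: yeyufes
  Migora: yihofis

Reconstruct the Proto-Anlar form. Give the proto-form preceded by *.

*yigufis

Position 6: Anlen has e, Migora has i. Taking the neighbouring segments as reconstructed: Anlen e could go back to *e or *i; Migora i can only go back to *i — the one source consistent with every daughter is *i.
Position 2: Anlen has e, Migora has i. Taking the neighbouring segments as reconstructed: Anlen e could go back to *e or *i; Migora i can only go back to *i — the one source consistent with every daughter is *i.
Verify the candidate proto-form against each daughter:
Anlen: *yigufis > yiyufis > yeyufes  (by unconditioned shift, vowel merger)
Migora: start from *yigufis.
  rule 1 (intervocalic lenition): yigufis → yihufis
  rule 2: no change — yihufis
  rule 3 (vowel merger): yihufis → yihofis
  ⇒ Migora yihofis
No other proto-form is consistent with every reflex, so the reconstruction is *yigufis.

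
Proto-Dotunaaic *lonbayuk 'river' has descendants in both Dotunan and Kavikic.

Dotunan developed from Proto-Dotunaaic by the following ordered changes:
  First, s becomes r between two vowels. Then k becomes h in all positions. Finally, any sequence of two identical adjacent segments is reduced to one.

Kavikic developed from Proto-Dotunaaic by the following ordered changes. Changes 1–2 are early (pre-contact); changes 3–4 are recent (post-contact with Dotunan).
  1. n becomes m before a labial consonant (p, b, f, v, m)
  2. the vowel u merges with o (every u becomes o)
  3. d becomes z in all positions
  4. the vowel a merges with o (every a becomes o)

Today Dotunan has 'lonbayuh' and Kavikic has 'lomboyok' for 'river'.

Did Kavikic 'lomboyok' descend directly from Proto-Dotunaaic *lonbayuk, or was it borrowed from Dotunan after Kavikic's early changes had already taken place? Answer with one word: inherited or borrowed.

If inherited, *lonbayuk would pass through all of Kavikic's changes:
Kavikic: start from *lonbayuk.
  rule 1 (nasal place assimilation): lonbayuk → lombayuk
  rule 2 (vowel merger): lombayuk → lombayok
  rule 3: no change — lombayok
  rule 4 (vowel merger): lombayok → lomboyok
  ⇒ Kavikic lomboyok
If borrowed from Dotunan 'lonbayuh' after the early changes, it would undergo only the recent ones:
  rule 3 (unconditioned shift): no change (lonbayuh)
  rule 4 (vowel merger): lonbayuh → lonboyuh
  ⇒ as a loan: lonboyuh
Kavikic 'lomboyok' matches the inherited outcome exactly, so it is an inherited cognate, not a loan.

inherited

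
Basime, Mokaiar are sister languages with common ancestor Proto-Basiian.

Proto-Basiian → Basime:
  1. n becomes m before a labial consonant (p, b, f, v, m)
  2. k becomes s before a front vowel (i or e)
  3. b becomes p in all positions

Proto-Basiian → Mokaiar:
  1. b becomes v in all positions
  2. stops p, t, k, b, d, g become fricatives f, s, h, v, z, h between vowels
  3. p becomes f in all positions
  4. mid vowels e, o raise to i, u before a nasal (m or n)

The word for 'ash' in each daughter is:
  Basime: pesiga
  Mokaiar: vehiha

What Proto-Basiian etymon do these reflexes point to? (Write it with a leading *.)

*bekiga

Position 1: Basime has p, Mokaiar has v. Taking the neighbouring segments as reconstructed: Basime p could go back to *p or *b; Mokaiar v could go back to *b or *v — the one source consistent with every daughter is *b.
Position 5: Basime has g, Mokaiar has h. Basime preserves g here (none of its changes turn any other segment into g), so the proto-segment is *g.
Position 3: Basime has s, Mokaiar has h. Taking the neighbouring segments as reconstructed: Basime s could go back to *k or *s; Mokaiar h could go back to *k or *g or *h — the one source consistent with every daughter is *k.
This points to *bekiga. Verify forward in each daughter:
Basime: start from *bekiga.
  rule 1: no change — bekiga
  rule 2 (palatalisation): bekiga → besiga
  rule 3 (unconditioned shift): besiga → pesiga
  ⇒ Basime pesiga
Mokaiar: *bekiga
  bekiga → vekiga   [unconditioned shift]
  vekiga → vehiha   [intervocalic lenition]
  vehiha (rule 3 does not apply)
  vehiha (rule 4 does not apply)
  giving Mokaiar vehiha.
Only *bekiga yields all of Basime pesiga, Mokaiar vehiha.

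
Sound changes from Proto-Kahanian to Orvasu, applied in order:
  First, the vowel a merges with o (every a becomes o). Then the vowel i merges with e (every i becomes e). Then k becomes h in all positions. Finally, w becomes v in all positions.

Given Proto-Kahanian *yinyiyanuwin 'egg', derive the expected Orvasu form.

Orvasu: *yinyiyanuwin > yinyiyonuwin > yenyeyonuwen > yenyeyonuven  (by vowel merger, vowel merger, unconditioned shift)

yenyeyonuven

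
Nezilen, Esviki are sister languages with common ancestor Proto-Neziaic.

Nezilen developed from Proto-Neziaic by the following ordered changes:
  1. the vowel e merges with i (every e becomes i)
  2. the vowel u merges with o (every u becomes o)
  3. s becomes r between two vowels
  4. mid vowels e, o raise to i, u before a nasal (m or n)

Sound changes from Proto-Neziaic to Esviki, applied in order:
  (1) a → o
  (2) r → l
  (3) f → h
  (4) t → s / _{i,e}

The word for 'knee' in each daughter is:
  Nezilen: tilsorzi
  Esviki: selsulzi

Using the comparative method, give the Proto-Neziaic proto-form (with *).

*telsurzi

Position 2: Nezilen has i, Esviki has e. Esviki preserves e here (none of its changes turn any other segment into e), so the proto-segment is *e.
Position 1: Nezilen has t, Esviki has s. Nezilen preserves t here (none of its changes turn any other segment into t), so the proto-segment is *t.
Position 5: Nezilen has o, Esviki has u. Esviki preserves u here (none of its changes turn any other segment into u), so the proto-segment is *u.
This points to *telsurzi. Verify forward in each daughter:
Nezilen: *telsurzi
  telsurzi → tilsurzi   [vowel merger]
  tilsurzi → tilsorzi   [vowel merger]
  tilsorzi (rule 3 does not apply)
  tilsorzi (rule 4 does not apply)
  giving Nezilen tilsorzi.
Esviki: start from *telsurzi.
  rule 1: no change — telsurzi
  rule 2 (unconditioned shift): telsurzi → telsulzi
  rule 3: no change — telsulzi
  rule 4 (palatalisation): telsulzi → selsulzi
  ⇒ Esviki selsulzi
*telsurzi is the unique common source.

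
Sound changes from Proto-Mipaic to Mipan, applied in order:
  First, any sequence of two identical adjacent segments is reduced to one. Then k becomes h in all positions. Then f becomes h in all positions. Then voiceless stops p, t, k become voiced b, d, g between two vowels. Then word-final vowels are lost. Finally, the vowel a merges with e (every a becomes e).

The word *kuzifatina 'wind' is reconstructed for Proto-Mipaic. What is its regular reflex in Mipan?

huzihedin

Mipan: *kuzifatina > huzifatina > huzihatina > huzihadina > huzihadin > huzihedin  (by unconditioned shift, unconditioned shift, intervocalic voicing, apocope, vowel merger)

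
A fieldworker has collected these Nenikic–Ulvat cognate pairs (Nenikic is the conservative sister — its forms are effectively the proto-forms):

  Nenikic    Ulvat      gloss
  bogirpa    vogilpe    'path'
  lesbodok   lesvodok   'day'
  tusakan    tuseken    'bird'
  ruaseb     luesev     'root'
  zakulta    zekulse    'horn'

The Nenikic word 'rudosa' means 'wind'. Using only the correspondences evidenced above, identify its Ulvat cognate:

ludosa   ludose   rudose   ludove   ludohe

ludose

ruaseb ~ luesev — Nenikic r corresponds to Ulvat l word-initially before a back vowel.
bogirpa ~ vogilpe, zakulta ~ zekulse — Nenikic a corresponds to Ulvat e word-finally.
Applying these to Nenikic 'rudosa':
  rudosa → ludosa   (r→l word-initially before a back vowel)
  ludosa → ludose   (a→e word-finally)
So the Ulvat cognate is 'ludose'.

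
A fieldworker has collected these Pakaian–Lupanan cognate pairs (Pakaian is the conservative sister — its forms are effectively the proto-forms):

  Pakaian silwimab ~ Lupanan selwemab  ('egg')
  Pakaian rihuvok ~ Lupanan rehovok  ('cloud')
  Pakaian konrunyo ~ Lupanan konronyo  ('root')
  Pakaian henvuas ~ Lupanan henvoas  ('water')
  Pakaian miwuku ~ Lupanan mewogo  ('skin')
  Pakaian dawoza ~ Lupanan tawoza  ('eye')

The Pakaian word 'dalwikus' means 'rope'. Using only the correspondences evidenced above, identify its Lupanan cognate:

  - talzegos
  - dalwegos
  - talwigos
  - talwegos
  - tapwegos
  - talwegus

dawoza ~ tawoza — Pakaian d corresponds to Lupanan t word-initially before a back vowel.
silwimab ~ selwemab, rihuvok ~ rehovok — Pakaian i corresponds to Lupanan e after a consonant, before a consonant other than r, m, n, p, b, f, v.
miwuku ~ mewogo — Pakaian k corresponds to Lupanan g between vowels (before a back vowel).
miwuku ~ mewogo — Pakaian u corresponds to Lupanan o after a consonant, before a consonant other than r, m, n, p, b, f, v.
Applying these to Pakaian 'dalwikus':
  dalwikus → talwikus   (d→t word-initially before a back vowel)
  talwikus → talwekus   (i→e after a consonant, before a consonant other than r, m, n, p, b, f, v)
  talwekus → talwegus   (k→g between vowels (before a back vowel))
  talwegus → talwegos   (u→o after a consonant, before a consonant other than r, m, n, p, b, f, v)
So the Lupanan cognate is 'talwegos'.

talwegos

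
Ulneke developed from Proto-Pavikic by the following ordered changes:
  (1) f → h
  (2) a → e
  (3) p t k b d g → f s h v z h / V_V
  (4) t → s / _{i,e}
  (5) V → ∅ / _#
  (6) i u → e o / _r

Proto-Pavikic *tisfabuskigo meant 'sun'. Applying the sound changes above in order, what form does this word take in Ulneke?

sishevuskih

Ulneke: start from *tisfabuskigo.
  rule 1 (unconditioned shift): tisfabuskigo → tishabuskigo
  rule 2 (vowel merger): tishabuskigo → tishebuskigo
  rule 3 (intervocalic lenition): tishebuskigo → tishevuskiho
  rule 4 (palatalisation): tishevuskiho → sishevuskiho
  rule 5 (apocope): sishevuskiho → sishevuskih
  rule 6: no change — sishevuskih
  ⇒ Ulneke sishevuskih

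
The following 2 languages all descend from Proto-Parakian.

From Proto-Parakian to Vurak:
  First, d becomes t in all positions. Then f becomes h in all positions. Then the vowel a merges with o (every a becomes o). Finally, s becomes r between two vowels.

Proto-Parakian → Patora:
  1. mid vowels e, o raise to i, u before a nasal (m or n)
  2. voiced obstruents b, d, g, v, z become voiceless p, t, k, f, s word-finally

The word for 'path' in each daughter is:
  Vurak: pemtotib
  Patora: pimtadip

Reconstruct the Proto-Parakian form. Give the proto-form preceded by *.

Position 8: Vurak has b, Patora has p. Vurak preserves b here (none of its changes turn any other segment into b), so the proto-segment is *b.
Position 6: Vurak has t, Patora has d. Patora preserves d here (none of its changes turn any other segment into d), so the proto-segment is *d.
Verify the candidate proto-form against each daughter:
Vurak: start from *pemtadib.
  rule 1 (unconditioned shift): pemtadib → pemtatib
  rule 2: no change — pemtatib
  rule 3 (vowel merger): pemtatib → pemtotib
  rule 4: no change — pemtotib
  ⇒ Vurak pemtotib
Patora: *pemtadib
  pemtadib → pimtadib   [pre-nasal raising]
  pimtadib → pimtadip   [final devoicing]
  giving Patora pimtadip.
*pemtadib is the unique common source.

*pemtadib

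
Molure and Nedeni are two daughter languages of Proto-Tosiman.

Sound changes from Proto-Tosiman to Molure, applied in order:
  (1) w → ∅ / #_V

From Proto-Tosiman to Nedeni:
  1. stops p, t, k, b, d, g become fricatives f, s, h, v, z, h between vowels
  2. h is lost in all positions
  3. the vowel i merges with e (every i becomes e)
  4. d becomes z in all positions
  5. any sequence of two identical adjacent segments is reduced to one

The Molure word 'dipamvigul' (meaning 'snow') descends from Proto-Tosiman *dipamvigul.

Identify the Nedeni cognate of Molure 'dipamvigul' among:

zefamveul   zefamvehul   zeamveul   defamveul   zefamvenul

Nedeni: start from *dipamvigul.
  rule 1 (intervocalic lenition): dipamvigul → difamvihul
  rule 2 (h-loss): difamvihul → difamviul
  rule 3 (vowel merger): difamviul → defamveul
  rule 4 (unconditioned shift): defamveul → zefamveul
  rule 5: no change — zefamveul
  ⇒ Nedeni zefamveul
The other candidates each miss or misapply at least one Nedeni change.

zefamveul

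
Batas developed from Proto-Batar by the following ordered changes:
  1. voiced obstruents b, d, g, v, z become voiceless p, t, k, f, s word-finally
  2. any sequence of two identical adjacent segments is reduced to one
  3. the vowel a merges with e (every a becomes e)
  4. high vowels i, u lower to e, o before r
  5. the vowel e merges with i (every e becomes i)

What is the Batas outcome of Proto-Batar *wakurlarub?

Batas: start from *wakurlarub.
  rule 1 (final devoicing): wakurlarub → wakurlarup
  rule 2: no change — wakurlarup
  rule 3 (vowel merger): wakurlarup → wekurlerup
  rule 4 (pre-rhotic lowering): wekurlerup → wekorlerup
  rule 5 (vowel merger): wekorlerup → wikorlirup
  ⇒ Batas wikorlirup

wikorlirup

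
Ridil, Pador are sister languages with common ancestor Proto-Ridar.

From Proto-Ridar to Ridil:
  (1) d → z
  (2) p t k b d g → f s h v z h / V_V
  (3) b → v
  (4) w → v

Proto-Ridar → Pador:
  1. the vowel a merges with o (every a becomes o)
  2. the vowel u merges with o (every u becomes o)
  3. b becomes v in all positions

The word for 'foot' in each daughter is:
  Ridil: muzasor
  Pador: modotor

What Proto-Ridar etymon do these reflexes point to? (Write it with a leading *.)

Position 4: Ridil has a, Pador has o. Ridil preserves a here (none of its changes turn any other segment into a), so the proto-segment is *a.
Position 5: Ridil has s, Pador has t. Pador preserves t here (none of its changes turn any other segment into t), so the proto-segment is *t.
Position 2: Ridil has u, Pador has o. Ridil preserves u here (none of its changes turn any other segment into u), so the proto-segment is *u.
Verify the candidate proto-form against each daughter:
Ridil: *mudator
  mudator → muzator   [unconditioned shift]
  muzator → muzasor   [intervocalic lenition]
  muzasor (rule 3 does not apply)
  muzasor (rule 4 does not apply)
  giving Ridil muzasor.
Pador: *mudator > mudotor > modotor  (by vowel merger, vowel merger)
*mudator is the unique common source.

*mudator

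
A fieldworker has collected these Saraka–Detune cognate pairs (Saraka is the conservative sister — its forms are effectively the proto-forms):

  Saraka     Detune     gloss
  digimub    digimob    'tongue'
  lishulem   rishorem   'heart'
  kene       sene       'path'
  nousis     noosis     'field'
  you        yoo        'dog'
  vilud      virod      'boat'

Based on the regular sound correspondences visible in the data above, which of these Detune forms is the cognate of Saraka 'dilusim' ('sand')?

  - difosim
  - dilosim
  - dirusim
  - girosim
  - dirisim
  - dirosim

vilud ~ virod — Saraka l corresponds to Detune r between vowels (before a back vowel).
lishulem ~ rishorem, vilud ~ virod — Saraka u corresponds to Detune o after a consonant, before a consonant other than r, m, n, p, b, f, v.
Applying these to Saraka 'dilusim':
  dilusim → dirusim   (l→r between vowels (before a back vowel))
  dirusim → dirosim   (u→o after a consonant, before a consonant other than r, m, n, p, b, f, v)
So the Detune cognate is 'dirosim'.

dirosim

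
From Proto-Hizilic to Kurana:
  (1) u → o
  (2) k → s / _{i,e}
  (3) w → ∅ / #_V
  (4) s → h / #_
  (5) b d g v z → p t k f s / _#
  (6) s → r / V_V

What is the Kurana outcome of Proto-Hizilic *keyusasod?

Kurana: *keyusasod
  keyusasod → keyosasod   [vowel merger]
  keyosasod → seyosasod   [palatalisation]
  seyosasod (rule 3 does not apply)
  seyosasod → heyosasod   [debuccalisation]
  heyosasod → heyosasot   [final devoicing]
  heyosasot → heyorarot   [rhotacism]
  giving Kurana heyorarot.

heyorarot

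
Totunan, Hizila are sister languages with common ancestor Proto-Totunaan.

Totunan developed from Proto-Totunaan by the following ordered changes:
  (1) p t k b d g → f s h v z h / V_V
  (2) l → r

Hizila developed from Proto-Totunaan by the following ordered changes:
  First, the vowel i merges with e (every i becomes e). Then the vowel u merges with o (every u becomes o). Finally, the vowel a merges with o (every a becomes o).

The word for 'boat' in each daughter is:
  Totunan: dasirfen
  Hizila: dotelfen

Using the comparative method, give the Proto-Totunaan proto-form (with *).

*datilfen

Position 3: Totunan has s, Hizila has t. Hizila preserves t here (none of its changes turn any other segment into t), so the proto-segment is *t.
Position 2: Totunan has a, Hizila has o. Totunan preserves a here (none of its changes turn any other segment into a), so the proto-segment is *a.
Continuing position by position gives *datilfen; check it forward:
Totunan: start from *datilfen.
  rule 1 (intervocalic lenition): datilfen → dasilfen
  rule 2 (unconditioned shift): dasilfen → dasirfen
  ⇒ Totunan dasirfen
Hizila: *datilfen > datelfen > dotelfen  (by vowel merger, vowel merger)
No other proto-form is consistent with every reflex, so the reconstruction is *datilfen.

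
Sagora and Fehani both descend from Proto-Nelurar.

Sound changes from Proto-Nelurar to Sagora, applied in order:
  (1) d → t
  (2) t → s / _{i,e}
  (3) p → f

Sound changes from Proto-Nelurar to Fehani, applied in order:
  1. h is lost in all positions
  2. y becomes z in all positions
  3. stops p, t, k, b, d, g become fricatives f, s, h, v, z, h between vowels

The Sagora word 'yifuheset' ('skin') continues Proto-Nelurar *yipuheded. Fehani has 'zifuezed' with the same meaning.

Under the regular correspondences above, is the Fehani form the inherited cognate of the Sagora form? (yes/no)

yes

Derive the expected Fehani reflex of *yipuheded:
Fehani: *yipuheded > yipueded > zipueded > zifuezed  (by h-loss, unconditioned shift, intervocalic lenition)
Fehani 'zifuezed' matches the regular reflex exactly, so the pair is cognate.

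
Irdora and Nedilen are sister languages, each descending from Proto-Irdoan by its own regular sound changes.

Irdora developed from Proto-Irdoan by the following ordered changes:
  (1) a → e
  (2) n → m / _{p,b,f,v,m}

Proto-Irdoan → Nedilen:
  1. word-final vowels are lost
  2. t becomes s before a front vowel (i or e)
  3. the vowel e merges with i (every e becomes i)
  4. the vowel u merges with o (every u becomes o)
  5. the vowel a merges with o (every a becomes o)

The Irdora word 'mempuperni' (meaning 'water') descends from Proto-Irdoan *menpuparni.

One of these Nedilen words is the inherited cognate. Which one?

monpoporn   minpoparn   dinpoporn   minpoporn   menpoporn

Nedilen: *menpuparni
  menpuparni → menpuparn   [apocope]
  menpuparn (rule 2 does not apply)
  menpuparn → minpuparn   [vowel merger]
  minpuparn → minpoparn   [vowel merger]
  minpoparn → minpoporn   [vowel merger]
  giving Nedilen minpoporn.
Only 'minpoporn' matches the regular Nedilen development of *menpuparni.

minpoporn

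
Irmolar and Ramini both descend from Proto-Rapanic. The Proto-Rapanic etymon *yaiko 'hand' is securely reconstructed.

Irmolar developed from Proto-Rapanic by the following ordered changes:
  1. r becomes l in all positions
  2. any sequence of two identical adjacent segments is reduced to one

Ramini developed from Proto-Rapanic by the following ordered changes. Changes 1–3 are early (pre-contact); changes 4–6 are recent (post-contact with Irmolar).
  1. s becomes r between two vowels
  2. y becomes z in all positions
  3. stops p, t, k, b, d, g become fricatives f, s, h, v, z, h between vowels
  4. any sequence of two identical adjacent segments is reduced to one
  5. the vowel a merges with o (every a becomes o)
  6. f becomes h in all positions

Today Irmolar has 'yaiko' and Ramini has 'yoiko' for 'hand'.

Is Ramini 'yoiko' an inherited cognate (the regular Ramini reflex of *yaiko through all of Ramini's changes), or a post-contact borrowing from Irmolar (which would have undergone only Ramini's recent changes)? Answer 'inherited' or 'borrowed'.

If inherited, *yaiko would pass through all of Ramini's changes:
Ramini: start from *yaiko.
  rule 1: no change — yaiko
  rule 2 (unconditioned shift): yaiko → zaiko
  rule 3 (intervocalic lenition): zaiko → zaiho
  rule 4: no change — zaiho
  rule 5 (vowel merger): zaiho → zoiho
  rule 6: no change — zoiho
  ⇒ Ramini zoiho
If borrowed from Irmolar 'yaiko' after the early changes, it would undergo only the recent ones:
  rule 4 (degemination): no change (yaiko)
  rule 5 (vowel merger): yaiko → yoiko
  rule 6 (unconditioned shift): no change (yoiko)
  ⇒ as a loan: yoiko
Ramini 'yoiko' matches the loan outcome 'yoiko', not the inherited 'zoiho' — it skipped the early Ramini changes, so it was borrowed from Irmolar.

borrowed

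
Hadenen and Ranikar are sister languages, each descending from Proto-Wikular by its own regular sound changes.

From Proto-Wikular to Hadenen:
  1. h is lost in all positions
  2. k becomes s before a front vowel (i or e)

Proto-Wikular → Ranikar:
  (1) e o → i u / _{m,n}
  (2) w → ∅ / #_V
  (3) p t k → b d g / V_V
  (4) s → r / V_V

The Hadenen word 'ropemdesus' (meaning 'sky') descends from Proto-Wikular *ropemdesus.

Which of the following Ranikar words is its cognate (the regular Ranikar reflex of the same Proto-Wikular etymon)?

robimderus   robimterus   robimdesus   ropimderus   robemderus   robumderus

Ranikar: *ropemdesus
  ropemdesus → ropimdesus   [pre-nasal raising]
  ropimdesus (rule 2 does not apply)
  ropimdesus → robimdesus   [intervocalic voicing]
  robimdesus → robimderus   [rhotacism]
  giving Ranikar robimderus.
Only 'robimderus' matches the regular Ranikar development of *ropemdesus.

robimderus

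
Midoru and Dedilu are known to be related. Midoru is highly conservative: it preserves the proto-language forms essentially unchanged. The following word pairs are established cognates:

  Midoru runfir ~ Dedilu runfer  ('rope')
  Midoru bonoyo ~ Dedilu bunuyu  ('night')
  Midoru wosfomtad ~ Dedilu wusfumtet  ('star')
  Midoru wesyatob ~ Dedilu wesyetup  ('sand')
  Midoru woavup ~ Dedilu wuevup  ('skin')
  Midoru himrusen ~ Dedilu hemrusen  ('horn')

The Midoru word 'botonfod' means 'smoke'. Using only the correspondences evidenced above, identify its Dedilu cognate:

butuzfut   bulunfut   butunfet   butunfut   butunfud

bonoyo ~ bunuyu, wosfomtad ~ wusfumtet — Midoru o corresponds to Dedilu u after a consonant, before a consonant other than r, m, n, p, b, f, v.
bonoyo ~ bunuyu — Midoru o corresponds to Dedilu u after a consonant, before a nasal.
wosfomtad ~ wusfumtet — Midoru d corresponds to Dedilu t word-finally.
Applying these to Midoru 'botonfod':
  botonfod → butonfod   (o→u after a consonant, before a consonant other than r, m, n, p, b, f, v)
  butonfod → butunfod   (o→u after a consonant, before a nasal)
  butunfod → butunfud   (o→u after a consonant, before a consonant other than r, m, n, p, b, f, v)
  butunfud → butunfut   (d→t word-finally)
So the Dedilu cognate is 'butunfut'.

butunfut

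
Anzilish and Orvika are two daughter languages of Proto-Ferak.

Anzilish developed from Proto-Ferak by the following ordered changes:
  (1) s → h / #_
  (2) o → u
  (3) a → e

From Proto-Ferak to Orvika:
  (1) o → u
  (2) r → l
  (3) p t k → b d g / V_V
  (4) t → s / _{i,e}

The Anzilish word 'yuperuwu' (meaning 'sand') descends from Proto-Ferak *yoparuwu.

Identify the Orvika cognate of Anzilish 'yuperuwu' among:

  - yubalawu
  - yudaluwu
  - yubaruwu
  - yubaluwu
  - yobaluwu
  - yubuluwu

Orvika: *yoparuwu
  yoparuwu → yuparuwu   [vowel merger]
  yuparuwu → yupaluwu   [unconditioned shift]
  yupaluwu → yubaluwu   [intervocalic voicing]
  yubaluwu (rule 4 does not apply)
  giving Orvika yubaluwu.
Only 'yubaluwu' matches the regular Orvika development of *yoparuwu.

yubaluwu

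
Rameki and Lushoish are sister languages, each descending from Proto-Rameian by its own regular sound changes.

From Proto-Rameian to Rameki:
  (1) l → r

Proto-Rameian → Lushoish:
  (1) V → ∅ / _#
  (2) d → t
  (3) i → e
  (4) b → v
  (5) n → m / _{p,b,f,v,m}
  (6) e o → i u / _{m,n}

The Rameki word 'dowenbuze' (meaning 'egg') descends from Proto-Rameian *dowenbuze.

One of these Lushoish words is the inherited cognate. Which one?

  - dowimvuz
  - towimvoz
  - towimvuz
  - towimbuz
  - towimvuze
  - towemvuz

towimvuz

Lushoish: start from *dowenbuze.
  rule 1 (apocope): dowenbuze → dowenbuz
  rule 2 (unconditioned shift): dowenbuz → towenbuz
  rule 3: no change — towenbuz
  rule 4 (unconditioned shift): towenbuz → towenvuz
  rule 5 (nasal place assimilation): towenvuz → towemvuz
  rule 6 (pre-nasal raising): towemvuz → towimvuz
  ⇒ Lushoish towimvuz
The other candidates each miss or misapply at least one Lushoish change.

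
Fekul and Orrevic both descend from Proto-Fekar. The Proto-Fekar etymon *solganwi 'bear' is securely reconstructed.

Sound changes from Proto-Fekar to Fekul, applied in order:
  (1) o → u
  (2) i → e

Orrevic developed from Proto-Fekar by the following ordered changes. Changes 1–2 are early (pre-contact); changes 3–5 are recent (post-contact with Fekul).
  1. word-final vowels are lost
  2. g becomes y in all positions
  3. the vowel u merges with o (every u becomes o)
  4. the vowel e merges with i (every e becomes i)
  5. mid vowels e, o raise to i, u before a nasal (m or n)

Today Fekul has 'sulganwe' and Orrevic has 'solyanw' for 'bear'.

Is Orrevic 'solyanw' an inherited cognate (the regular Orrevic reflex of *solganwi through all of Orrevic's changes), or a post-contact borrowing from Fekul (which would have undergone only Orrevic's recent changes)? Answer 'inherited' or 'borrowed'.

inherited

If inherited, *solganwi would pass through all of Orrevic's changes:
Orrevic: *solganwi
  solganwi → solganw   [apocope]
  solganw → solyanw   [unconditioned shift]
  solyanw (rule 3 does not apply)
  solyanw (rule 4 does not apply)
  solyanw (rule 5 does not apply)
  giving Orrevic solyanw.
If borrowed from Fekul 'sulganwe' after the early changes, it would undergo only the recent ones:
  rule 3 (vowel merger): sulganwe → solganwe
  rule 4 (vowel merger): solganwe → solganwi
  rule 5 (pre-nasal raising): no change (solganwi)
  ⇒ as a loan: solganwi
Orrevic 'solyanw' matches the inherited outcome exactly, so it is an inherited cognate, not a loan.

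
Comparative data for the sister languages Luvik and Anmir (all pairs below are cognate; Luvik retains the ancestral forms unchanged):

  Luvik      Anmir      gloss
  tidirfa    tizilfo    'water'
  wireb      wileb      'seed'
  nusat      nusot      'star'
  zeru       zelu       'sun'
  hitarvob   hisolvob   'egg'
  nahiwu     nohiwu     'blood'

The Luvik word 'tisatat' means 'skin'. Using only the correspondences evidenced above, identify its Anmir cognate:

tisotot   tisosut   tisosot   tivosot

tisosot

nusat ~ nusot, nahiwu ~ nohiwu — Luvik a corresponds to Anmir o after a consonant, before a consonant other than r, m, n, p, b, f, v.
hitarvob ~ hisolvob — Luvik t corresponds to Anmir s between vowels (before a back vowel).
Applying these to Luvik 'tisatat':
  tisatat → tisotat   (a→o after a consonant, before a consonant other than r, m, n, p, b, f, v)
  tisotat → tisosat   (t→s between vowels (before a back vowel))
  tisosat → tisosot   (a→o after a consonant, before a consonant other than r, m, n, p, b, f, v)
So the Anmir cognate is 'tisosot'.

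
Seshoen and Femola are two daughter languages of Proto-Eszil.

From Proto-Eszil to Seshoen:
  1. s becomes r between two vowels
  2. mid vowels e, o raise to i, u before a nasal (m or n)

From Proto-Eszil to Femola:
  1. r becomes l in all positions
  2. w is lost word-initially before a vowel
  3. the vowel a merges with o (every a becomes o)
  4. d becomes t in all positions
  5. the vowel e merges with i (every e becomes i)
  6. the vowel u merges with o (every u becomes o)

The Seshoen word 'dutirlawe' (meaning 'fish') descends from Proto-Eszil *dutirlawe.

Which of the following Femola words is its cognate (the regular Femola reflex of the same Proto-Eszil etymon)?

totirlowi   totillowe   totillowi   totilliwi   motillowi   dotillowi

Femola: *dutirlawe
  dutirlawe → dutillawe   [unconditioned shift]
  dutillawe (rule 2 does not apply)
  dutillawe → dutillowe   [vowel merger]
  dutillowe → tutillowe   [unconditioned shift]
  tutillowe → tutillowi   [vowel merger]
  tutillowi → totillowi   [vowel merger]
  giving Femola totillowi.
Only 'totillowi' matches the regular Femola development of *dutirlawe.

totillowi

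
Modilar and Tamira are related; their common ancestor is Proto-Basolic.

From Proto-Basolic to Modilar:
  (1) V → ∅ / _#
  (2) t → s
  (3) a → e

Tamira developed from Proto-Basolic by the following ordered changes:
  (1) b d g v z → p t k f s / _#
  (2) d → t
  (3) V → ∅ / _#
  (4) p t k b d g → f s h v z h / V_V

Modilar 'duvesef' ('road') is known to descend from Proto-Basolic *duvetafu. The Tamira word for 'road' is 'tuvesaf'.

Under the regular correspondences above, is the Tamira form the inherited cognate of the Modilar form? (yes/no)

Derive the expected Tamira reflex of *duvetafu:
Tamira: start from *duvetafu.
  rule 1: no change — duvetafu
  rule 2 (unconditioned shift): duvetafu → tuvetafu
  rule 3 (apocope): tuvetafu → tuvetaf
  rule 4 (intervocalic lenition): tuvetaf → tuvesaf
  ⇒ Tamira tuvesaf
Tamira 'tuvesaf' matches the regular reflex exactly, so the pair is cognate.

yes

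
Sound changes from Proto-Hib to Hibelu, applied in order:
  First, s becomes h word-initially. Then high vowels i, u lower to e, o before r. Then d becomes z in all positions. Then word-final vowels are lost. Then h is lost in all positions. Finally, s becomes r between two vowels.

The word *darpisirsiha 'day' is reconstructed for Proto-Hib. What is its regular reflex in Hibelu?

Hibelu: *darpisirsiha > darpisersiha > zarpisersiha > zarpisersih > zarpisersi > zarpirersi  (by pre-rhotic lowering, unconditioned shift, apocope, h-loss, rhotacism)

zarpirersi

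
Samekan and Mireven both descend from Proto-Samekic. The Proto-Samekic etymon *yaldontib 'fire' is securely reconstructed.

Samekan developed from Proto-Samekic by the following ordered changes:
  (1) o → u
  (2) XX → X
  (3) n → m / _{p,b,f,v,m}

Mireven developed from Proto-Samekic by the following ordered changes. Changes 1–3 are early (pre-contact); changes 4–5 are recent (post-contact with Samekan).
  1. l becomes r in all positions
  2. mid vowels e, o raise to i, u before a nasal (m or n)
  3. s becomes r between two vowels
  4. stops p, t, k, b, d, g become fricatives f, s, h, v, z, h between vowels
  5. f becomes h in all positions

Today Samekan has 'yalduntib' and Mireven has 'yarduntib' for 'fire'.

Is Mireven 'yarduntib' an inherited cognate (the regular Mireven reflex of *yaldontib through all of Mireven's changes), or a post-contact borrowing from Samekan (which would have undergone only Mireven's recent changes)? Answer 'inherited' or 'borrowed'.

inherited

If inherited, *yaldontib would pass through all of Mireven's changes:
Mireven: start from *yaldontib.
  rule 1 (unconditioned shift): yaldontib → yardontib
  rule 2 (pre-nasal raising): yardontib → yarduntib
  rule 3: no change — yarduntib
  rule 4: no change — yarduntib
  rule 5: no change — yarduntib
  ⇒ Mireven yarduntib
If borrowed from Samekan 'yalduntib' after the early changes, it would undergo only the recent ones:
  rule 4 (intervocalic lenition): no change (yalduntib)
  rule 5 (unconditioned shift): no change (yalduntib)
  ⇒ as a loan: yalduntib
Mireven 'yarduntib' matches the inherited outcome exactly, so it is an inherited cognate, not a loan.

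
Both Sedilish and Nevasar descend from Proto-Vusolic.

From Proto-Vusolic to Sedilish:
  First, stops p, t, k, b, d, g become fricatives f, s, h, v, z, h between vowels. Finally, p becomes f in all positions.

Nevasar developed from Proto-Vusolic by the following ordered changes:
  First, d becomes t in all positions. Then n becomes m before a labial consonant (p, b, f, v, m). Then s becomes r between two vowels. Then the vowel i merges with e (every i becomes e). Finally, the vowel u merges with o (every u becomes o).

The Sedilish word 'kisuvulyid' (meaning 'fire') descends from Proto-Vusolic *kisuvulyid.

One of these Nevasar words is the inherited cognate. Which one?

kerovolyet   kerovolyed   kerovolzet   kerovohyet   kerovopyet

Nevasar: *kisuvulyid
  kisuvulyid → kisuvulyit   [unconditioned shift]
  kisuvulyit (rule 2 does not apply)
  kisuvulyit → kiruvulyit   [rhotacism]
  kiruvulyit → keruvulyet   [vowel merger]
  keruvulyet → kerovolyet   [vowel merger]
  giving Nevasar kerovolyet.
Among the options, 'kerovolyet' alone shows every Nevasar change applied in order.

kerovolyet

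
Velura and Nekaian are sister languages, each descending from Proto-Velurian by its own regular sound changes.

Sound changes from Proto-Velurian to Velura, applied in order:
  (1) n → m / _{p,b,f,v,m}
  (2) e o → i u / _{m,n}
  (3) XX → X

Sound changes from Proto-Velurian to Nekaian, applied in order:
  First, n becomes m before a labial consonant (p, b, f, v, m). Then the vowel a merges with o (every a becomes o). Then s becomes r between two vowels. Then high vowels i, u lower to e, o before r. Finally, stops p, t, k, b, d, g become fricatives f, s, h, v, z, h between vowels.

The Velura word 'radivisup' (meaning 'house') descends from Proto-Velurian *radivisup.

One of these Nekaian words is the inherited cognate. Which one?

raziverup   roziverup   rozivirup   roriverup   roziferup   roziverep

Nekaian: *radivisup
  radivisup (rule 1 does not apply)
  radivisup → rodivisup   [vowel merger]
  rodivisup → rodivirup   [rhotacism]
  rodivirup → rodiverup   [pre-rhotic lowering]
  rodiverup → roziverup   [intervocalic lenition]
  giving Nekaian roziverup.
The other candidates each miss or misapply at least one Nekaian change.

roziverup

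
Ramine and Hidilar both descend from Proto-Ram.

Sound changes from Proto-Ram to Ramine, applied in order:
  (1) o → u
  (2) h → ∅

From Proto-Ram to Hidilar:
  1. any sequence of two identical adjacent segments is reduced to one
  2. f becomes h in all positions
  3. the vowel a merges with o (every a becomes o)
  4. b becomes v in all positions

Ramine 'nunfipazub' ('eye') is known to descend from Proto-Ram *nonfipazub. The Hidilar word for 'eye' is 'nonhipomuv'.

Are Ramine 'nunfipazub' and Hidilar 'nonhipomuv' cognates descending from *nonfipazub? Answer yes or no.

Derive the expected Hidilar reflex of *nonfipazub:
Hidilar: *nonfipazub > nonhipazub > nonhipozub > nonhipozuv  (by unconditioned shift, vowel merger, unconditioned shift)
The regular Hidilar reflex would be 'nonhipozuv', but the attested form is 'nonhipomuv'. The correspondence is irregular, so they are not cognates (the Hidilar form has a different source).

no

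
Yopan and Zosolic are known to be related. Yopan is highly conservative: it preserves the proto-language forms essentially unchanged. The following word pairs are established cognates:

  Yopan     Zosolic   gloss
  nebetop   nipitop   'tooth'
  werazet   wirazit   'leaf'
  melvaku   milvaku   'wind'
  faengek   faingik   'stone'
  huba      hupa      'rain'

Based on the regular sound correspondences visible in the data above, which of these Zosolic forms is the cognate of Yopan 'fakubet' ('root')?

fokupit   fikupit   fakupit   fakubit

nebetop ~ nipitop — Yopan b corresponds to Zosolic p between vowels (before a front vowel).
nebetop ~ nipitop, werazet ~ wirazit — Yopan e corresponds to Zosolic i after a consonant, before a consonant other than r, m, n, p, b, f, v.
Applying these to Yopan 'fakubet':
  fakubet → fakupet   (b→p between vowels (before a front vowel))
  fakupet → fakupit   (e→i after a consonant, before a consonant other than r, m, n, p, b, f, v)
So the Zosolic cognate is 'fakupit'.

fakupit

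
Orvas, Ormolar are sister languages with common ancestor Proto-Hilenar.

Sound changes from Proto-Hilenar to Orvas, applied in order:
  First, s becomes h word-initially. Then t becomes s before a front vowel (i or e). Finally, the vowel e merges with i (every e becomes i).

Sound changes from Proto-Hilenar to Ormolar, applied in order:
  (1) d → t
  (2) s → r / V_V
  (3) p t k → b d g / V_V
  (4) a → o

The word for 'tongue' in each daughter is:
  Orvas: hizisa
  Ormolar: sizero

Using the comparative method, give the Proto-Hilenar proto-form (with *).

Position 6: Orvas has a, Ormolar has o. Orvas preserves a here (none of its changes turn any other segment into a), so the proto-segment is *a.
Position 5: Orvas has s, Ormolar has r. Taking the neighbouring segments as reconstructed: Orvas s can only go back to *s; Ormolar r could go back to *s or *r — the one source consistent with every daughter is *s.
Continuing position by position gives *sizesa; check it forward:
Orvas: *sizesa > hizesa > hizisa  (by debuccalisation, vowel merger)
Ormolar: start from *sizesa.
  rule 1: no change — sizesa
  rule 2 (rhotacism): sizesa → sizera
  rule 3: no change — sizera
  rule 4 (vowel merger): sizera → sizero
  ⇒ Ormolar sizero
No other proto-form is consistent with every reflex, so the reconstruction is *sizesa.

*sizesa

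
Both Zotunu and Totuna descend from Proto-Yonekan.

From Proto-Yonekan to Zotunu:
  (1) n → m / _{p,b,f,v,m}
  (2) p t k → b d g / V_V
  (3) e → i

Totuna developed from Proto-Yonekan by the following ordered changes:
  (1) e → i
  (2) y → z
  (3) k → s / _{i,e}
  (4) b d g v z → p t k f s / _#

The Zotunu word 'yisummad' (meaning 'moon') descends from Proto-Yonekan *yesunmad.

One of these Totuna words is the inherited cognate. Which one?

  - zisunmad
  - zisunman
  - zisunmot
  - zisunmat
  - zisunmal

Totuna: *yesunmad
  yesunmad → yisunmad   [vowel merger]
  yisunmad → zisunmad   [unconditioned shift]
  zisunmad (rule 3 does not apply)
  zisunmad → zisunmat   [final devoicing]
  giving Totuna zisunmat.
The other candidates each miss or misapply at least one Totuna change.

zisunmat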